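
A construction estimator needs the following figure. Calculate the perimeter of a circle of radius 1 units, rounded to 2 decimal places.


Shape: circle
Radius r = 1 units
Formula: C = 2 * pi * r
C = 2 * pi * 1
C = 2 * pi
C = 6.28
6.28 units


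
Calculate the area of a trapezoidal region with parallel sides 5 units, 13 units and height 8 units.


Shape: trapezoid
Parallel sides a = 5 units, b = 13 units; Height h = 8 units
Formula: A = (a + b) * h / 2
a + b = 5 + 13 = 18
A = 18 * 8 / 2
A = 144 / 2
A = 72
72 units^2


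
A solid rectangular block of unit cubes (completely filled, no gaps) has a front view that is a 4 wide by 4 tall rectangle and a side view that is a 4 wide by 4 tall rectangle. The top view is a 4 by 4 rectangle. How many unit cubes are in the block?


Orthographic views of a solid rectangular block:
Front view 4 x 4 -> length = 4, height = 4
Side view 4 x 4 -> width = 4, height = 4 (consistent)
Top view 4 x 4 -> confirms length = 4, width = 4
The block is 4 x 4 x 4.
Total unit cubes = 4 * 4 * 4 = 64
64 unit cubes


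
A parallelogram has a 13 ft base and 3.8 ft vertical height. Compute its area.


Shape: parallelogram
Base b = 13 ft, Height h = 3.8 ft
Formula: A = b * h
A = 13 * 3.8
A = 49.4
49.4 ft^2


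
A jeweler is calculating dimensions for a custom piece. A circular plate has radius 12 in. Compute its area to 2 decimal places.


Shape: circle
Radius r = 12 in
Formula: A = pi * r^2
r^2 = 12^2 = 144
A = pi * 144
A = 452.39
452.39 in^2


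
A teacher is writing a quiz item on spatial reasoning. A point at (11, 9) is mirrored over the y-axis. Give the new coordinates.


Transformation: reflection
Original point: (11, 9)
Rule for reflection over the y-axis: (x, y) -> (-x, y)
Apply: (11, 9) -> (-11, 9)
(-11, 9)


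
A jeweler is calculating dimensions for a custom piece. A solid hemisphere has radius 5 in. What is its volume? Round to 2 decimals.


Shape: hemisphere (half of a sphere)
Radius r = 5 in
Formula: V = (1/2) * (4/3) * pi * r^3 = (2/3) * pi * r^3
r^3 = 125
(2/3) * 125 = 83.333333
V = 83.333333 * pi
V = 261.8
261.8 in^3


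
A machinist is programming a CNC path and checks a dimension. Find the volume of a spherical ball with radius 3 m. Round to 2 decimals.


Shape: sphere
Radius r = 3 m
Formula: V = (4/3) * pi * r^3
r^3 = 27
(4/3) * 27 = 36
V = 36 * pi
V = 113.1
113.1 m^3


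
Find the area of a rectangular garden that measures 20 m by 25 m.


Shape: rectangle
Length l = 20 m, Width w = 25 m
Formula: A = l * w
A = 20 * 25
A = 500
500 m^2


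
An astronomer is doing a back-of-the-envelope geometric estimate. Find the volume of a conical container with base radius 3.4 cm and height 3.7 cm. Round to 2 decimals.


Shape: cone
Radius r = 3.4 cm, Height h = 3.7 cm
Formula: V = (1/3) * pi * r^2 * h
r^2 = 11.56
pi * r^2 * h = pi * 11.56 * 3.7 = 42.772 * pi
V = 42.772 * pi / 3
V = 44.79
44.79 cm^3


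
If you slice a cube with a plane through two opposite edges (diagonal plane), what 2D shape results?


Solid: cube
Cutting plane: through two opposite edges (diagonal plane)
Visualize the intersection of the plane with the solid's surface.
The boundary of the cut region is a rectangle.
rectangle


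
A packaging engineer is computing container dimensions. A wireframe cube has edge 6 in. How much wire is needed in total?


Shape: cube
Side s = 6 in
A cube has 12 edges, all equal.
Formula: total edge length = 12 * s
Total = 12 * 6
Total = 72
72 in


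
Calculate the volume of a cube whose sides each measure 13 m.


Shape: cube
Side s = 13 m
Formula: V = s^3
V = 13 * 13 * 13
V = 169 * 13
V = 2197
2197 m^3


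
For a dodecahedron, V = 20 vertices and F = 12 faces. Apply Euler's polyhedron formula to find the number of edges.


Polyhedron: dodecahedron
Euler's formula for convex polyhedra: V - E + F = 2
Given: V = 20 vertices and F = 12 faces
Solve for E:
E = V + F - 2 = 20 + 12 - 2 = 30
30 edges


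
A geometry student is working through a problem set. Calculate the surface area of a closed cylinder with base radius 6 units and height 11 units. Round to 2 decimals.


Shape: closed cylinder
Radius r = 6 units, Height h = 11 units
Formula: SA = 2*pi*r^2 + 2*pi*r*h = 2*pi*r*(r + h)
r + h = 17
2 * r * (r + h) = 2 * 6 * 17 = 204
SA = 204 * pi
SA = 640.88
640.88 units^2


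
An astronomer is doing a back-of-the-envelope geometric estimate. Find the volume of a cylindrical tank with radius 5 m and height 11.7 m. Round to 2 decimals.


Shape: cylinder
Radius r = 5 m, Height h = 11.7 m
Formula: V = pi * r^2 * h
r^2 = 25
V = pi * 25 * 11.7
V = 292.5 * pi
V = 918.92
918.92 m^3


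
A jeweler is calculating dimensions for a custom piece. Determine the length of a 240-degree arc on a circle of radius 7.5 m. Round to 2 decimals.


Shape: circular arc
Radius r = 7.5 m, Angle = 240 degrees
Formula: L = (angle/360) * 2 * pi * r
2 * pi * r = 15 * pi
L = (240/360) * 15 * pi
L = 10 * pi
L = 31.42
31.42 m


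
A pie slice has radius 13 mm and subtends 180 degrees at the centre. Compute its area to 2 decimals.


Shape: circular sector
Radius r = 13 mm, Angle = 180 degrees
Formula: A = (angle/360) * pi * r^2
r^2 = 169
Fraction of circle = 180/360
A = (180/360) * pi * 169
A = 84.5 * pi
A = 265.46
265.46 mm^2


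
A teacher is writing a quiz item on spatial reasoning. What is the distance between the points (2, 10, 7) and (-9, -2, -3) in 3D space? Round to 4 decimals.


3D distance between two points
P1 = (2, 10, 7), P2 = (-9, -2, -3)
Formula: d = sqrt((x2-x1)^2 + (y2-y1)^2 + (z2-z1)^2)
dx = -9 - 2 = -11
dy = -2 - 10 = -12
dz = -3 - 7 = -10
dx^2 + dy^2 + dz^2 = 121 + 144 + 100 = 365
d = sqrt(365)
d = 19.105
19.105 units


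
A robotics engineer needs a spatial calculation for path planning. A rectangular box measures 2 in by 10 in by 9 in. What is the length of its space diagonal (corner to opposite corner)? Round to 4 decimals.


Shape: rectangular box (space diagonal)
l = 2 in, w = 10 in, h = 9 in
Visualize: the diagonal of the base, then a right triangle with that diagonal and the height.
Formula: d = sqrt(l^2 + w^2 + h^2)
l^2 + w^2 + h^2 = 4 + 100 + 81 = 185
d = sqrt(185)
d = 13.6015
13.6015 in


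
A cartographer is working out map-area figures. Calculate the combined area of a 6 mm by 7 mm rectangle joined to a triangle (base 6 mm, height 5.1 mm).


Composite shape: rectangle + triangle
Rectangle area = 6 * 7 = 42
Triangle area = 0.5 * 6 * 5.1 = 15.3
Total = 42 + 15.3
Total = 57.3
57.3 mm^2


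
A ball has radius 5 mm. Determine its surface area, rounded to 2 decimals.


Shape: sphere
Radius r = 5 mm
Formula: SA = 4 * pi * r^2
r^2 = 25
SA = 4 * pi * 25
SA = 100 * pi
SA = 314.16
314.16 mm^2


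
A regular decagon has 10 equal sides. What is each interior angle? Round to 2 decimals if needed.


Shape: regular decagon (10 sides)
Formula: interior angle = (n - 2) * 180 / n
(n - 2) = 8
(n - 2) * 180 = 1440
angle = 1440 / 10
angle = 144
144 degrees


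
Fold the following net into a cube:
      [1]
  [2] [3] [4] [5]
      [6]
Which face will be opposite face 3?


Net: cross layout. Take square 3 as the base (bottom).
Fold the four squares in the horizontal row up around 3: 2 -> left, 4 -> right, 5 wraps to the top.
Fold 1 and 6 up from 3: 1 -> back, 6 -> front.
Opposite pairs are therefore: (1, 6), (2, 4), (3, 5).
Face 3 is opposite face 5.
face 5


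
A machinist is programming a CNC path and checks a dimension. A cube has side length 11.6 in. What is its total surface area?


Shape: cube
Side s = 11.6 in
A cube has 6 square faces.
Formula: SA = 6 * s^2
s^2 = 134.56
SA = 6 * 134.56
SA = 807.36
807.36 in^2


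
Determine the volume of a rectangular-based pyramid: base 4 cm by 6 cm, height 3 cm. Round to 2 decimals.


Shape: rectangular pyramid
Base: 4 cm x 6 cm, Height h = 3 cm
Formula: V = (1/3) * base_area * h
base_area = 4 * 6 = 24
base_area * h = 24 * 3 = 72
V = 72 / 3
V = 24
24 cm^3


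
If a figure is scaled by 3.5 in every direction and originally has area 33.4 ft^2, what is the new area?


Linear scale factor k = 3.5
Original area = 33.4 ft^2
Rule: under a linear scaling by k, areas scale by k^2.
k^2 = 3.5^2 = 12.25
New area = 33.4 * 12.25
New area = 409.15
409.15 ft^2


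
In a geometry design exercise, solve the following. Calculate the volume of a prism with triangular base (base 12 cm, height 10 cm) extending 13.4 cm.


Shape: triangular prism
Triangle base = 12 cm, triangle height = 10 cm, prism length L = 13.4 cm
Formula: V = (1/2 * b * h_tri) * L
Cross-section area = 0.5 * 12 * 10 = 60
V = 60 * 13.4
V = 804
804 cm^3


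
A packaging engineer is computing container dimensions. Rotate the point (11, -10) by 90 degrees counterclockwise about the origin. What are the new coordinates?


Transformation: rotation about the origin
Original point: (11, -10)
Rule for 90 deg counterclockwise: (x, y) -> (-y, x)
Apply: (11, -10) -> (10, 11)
(10, 11)


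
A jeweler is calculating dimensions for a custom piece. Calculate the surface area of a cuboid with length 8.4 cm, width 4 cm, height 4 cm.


Shape: rectangular prism
l = 8.4 cm, w = 4 cm, h = 4 cm
Formula: SA = 2(lw + lh + wh)
lw = 33.6, lh = 33.6, wh = 16
lw + lh + wh = 83.2
SA = 2 * 83.2
SA = 166.4
166.4 cm^2


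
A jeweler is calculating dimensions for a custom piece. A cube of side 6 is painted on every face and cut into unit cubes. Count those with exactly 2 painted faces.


Large cube: 6 x 6 x 6, cut into unit cubes.
n = 6, so n - 2 = 4
Cubes with 2 painted faces lie along the edges, excluding corners.
A cube has 12 edges; each contributes (n - 2) = 4 such cubes.
Count = 12 * 4 = 48
48 unit cubes


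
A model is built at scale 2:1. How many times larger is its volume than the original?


Linear scale factor k = 2
Rule: under a linear scaling by k, volumes scale by k^3.
k^3 = 2 * 2 * 2
k^3 = 4 * 2
k^3 = 8
Volume scales by a factor of 8.
8 (dimensionless)


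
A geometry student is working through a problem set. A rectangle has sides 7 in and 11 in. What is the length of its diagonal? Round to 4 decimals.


Shape: rectangle (diagonal via Pythagoras)
Sides: 7 in and 11 in
Formula: d = sqrt(l^2 + w^2)
l^2 = 49, w^2 = 121
l^2 + w^2 = 170
d = sqrt(170)
d = 13.0384
13.0384 in


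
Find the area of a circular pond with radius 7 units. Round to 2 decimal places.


Shape: circle
Radius r = 7 units
Formula: A = pi * r^2
r^2 = 7^2 = 49
A = pi * 49
A = 153.94
153.94 units^2


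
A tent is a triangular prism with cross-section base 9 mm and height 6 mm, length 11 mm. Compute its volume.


Shape: triangular prism
Triangle base = 9 mm, triangle height = 6 mm, prism length L = 11 mm
Formula: V = (1/2 * b * h_tri) * L
Cross-section area = 0.5 * 9 * 6 = 27
V = 27 * 11
V = 297
297 mm^3


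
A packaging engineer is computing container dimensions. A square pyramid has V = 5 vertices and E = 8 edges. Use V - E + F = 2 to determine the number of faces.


Polyhedron: square pyramid
Euler's formula for convex polyhedra: V - E + F = 2
Given: V = 5 vertices and E = 8 edges
Solve for F:
F = 2 + E - V = 2 + 8 - 5 = 5
5 faces


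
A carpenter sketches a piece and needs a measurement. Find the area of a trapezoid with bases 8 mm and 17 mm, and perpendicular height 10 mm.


Shape: trapezoid
Parallel sides a = 8 mm, b = 17 mm; Height h = 10 mm
Formula: A = (a + b) * h / 2
a + b = 8 + 17 = 25
A = 25 * 10 / 2
A = 250 / 2
A = 125
125 mm^2


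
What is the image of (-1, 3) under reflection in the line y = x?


Transformation: reflection
Original point: (-1, 3)
Rule for reflection over y = x: (x, y) -> (y, x)
Apply: (-1, 3) -> (3, -1)
(3, -1)


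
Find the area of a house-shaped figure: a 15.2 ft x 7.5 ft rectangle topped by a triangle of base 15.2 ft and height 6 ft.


Composite shape: rectangle + triangle
Rectangle area = 15.2 * 7.5 = 114
Triangle area = 0.5 * 15.2 * 6 = 45.6
Total = 114 + 45.6
Total = 159.6
159.6 ft^2


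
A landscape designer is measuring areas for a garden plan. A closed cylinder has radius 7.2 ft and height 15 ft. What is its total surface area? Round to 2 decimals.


Shape: closed cylinder
Radius r = 7.2 ft, Height h = 15 ft
Formula: SA = 2*pi*r^2 + 2*pi*r*h = 2*pi*r*(r + h)
r + h = 22.2
2 * r * (r + h) = 2 * 7.2 * 22.2 = 319.68
SA = 319.68 * pi
SA = 1004.3
1004.3 ft^2


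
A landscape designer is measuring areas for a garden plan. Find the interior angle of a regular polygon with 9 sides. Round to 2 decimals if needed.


Shape: regular nonagon (9 sides)
Formula: interior angle = (n - 2) * 180 / n
(n - 2) = 7
(n - 2) * 180 = 1260
angle = 1260 / 9
angle = 140
140 degrees


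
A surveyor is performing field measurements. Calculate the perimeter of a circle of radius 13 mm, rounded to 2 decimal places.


Shape: circle
Radius r = 13 mm
Formula: C = 2 * pi * r
C = 2 * pi * 13
C = 26 * pi
C = 81.68
81.68 mm


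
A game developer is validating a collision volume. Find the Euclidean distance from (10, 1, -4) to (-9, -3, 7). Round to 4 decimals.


3D distance between two points
P1 = (10, 1, -4), P2 = (-9, -3, 7)
Formula: d = sqrt((x2-x1)^2 + (y2-y1)^2 + (z2-z1)^2)
dx = -9 - 10 = -19
dy = -3 - 1 = -4
dz = 7 - -4 = 11
dx^2 + dy^2 + dz^2 = 361 + 16 + 121 = 498
d = sqrt(498)
d = 22.3159
22.3159 units


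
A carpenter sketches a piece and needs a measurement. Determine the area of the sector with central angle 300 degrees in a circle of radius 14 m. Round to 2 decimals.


Shape: circular sector
Radius r = 14 m, Angle = 300 degrees
Formula: A = (angle/360) * pi * r^2
r^2 = 196
Fraction of circle = 300/360
A = (300/360) * pi * 196
A = 163.333333 * pi
A = 513.13
513.13 m^2


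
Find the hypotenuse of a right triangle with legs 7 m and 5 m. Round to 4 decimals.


Shape: right triangle
Legs a = 7 m, b = 5 m
Formula: c = sqrt(a^2 + b^2)
a^2 = 49, b^2 = 25
a^2 + b^2 = 74
c = sqrt(74)
c = 8.6023
8.6023 m


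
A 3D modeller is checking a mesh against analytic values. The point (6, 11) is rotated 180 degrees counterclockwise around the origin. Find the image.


Transformation: rotation about the origin
Original point: (6, 11)
Rule for 180 deg: (x, y) -> (-x, -y)
Apply: (6, 11) -> (-6, -11)
(-6, -11)


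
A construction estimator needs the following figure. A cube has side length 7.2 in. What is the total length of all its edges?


Shape: cube
Side s = 7.2 in
A cube has 12 edges, all equal.
Formula: total edge length = 12 * s
Total = 12 * 7.2
Total = 86.4
86.4 in


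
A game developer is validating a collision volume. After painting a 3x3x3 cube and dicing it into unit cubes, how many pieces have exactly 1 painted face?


Large cube: 3 x 3 x 3, cut into unit cubes.
n = 3, so n - 2 = 1
Cubes with 1 painted face lie in the interior of each face.
A cube has 6 faces; each contributes (n - 2)^2 = 1 such cubes.
Count = 6 * 1 = 6
6 unit cubes


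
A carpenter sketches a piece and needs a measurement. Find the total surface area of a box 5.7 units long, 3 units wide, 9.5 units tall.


Shape: rectangular prism
l = 5.7 units, w = 3 units, h = 9.5 units
Formula: SA = 2(lw + lh + wh)
lw = 17.1, lh = 54.15, wh = 28.5
lw + lh + wh = 99.75
SA = 2 * 99.75
SA = 199.5
199.5 units^2


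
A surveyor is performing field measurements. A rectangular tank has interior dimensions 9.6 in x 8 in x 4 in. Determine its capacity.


Shape: rectangular prism
l = 9.6 in, w = 8 in, h = 4 in
Formula: V = l * w * h
V = 9.6 * 8 * 4
V = 76.8 * 4
V = 307.2
307.2 in^3


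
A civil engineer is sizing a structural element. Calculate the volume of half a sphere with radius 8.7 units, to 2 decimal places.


Shape: hemisphere (half of a sphere)
Radius r = 8.7 units
Formula: V = (1/2) * (4/3) * pi * r^3 = (2/3) * pi * r^3
r^3 = 658.503
(2/3) * 658.503 = 439.002
V = 439.002 * pi
V = 1379.17
1379.17 units^3


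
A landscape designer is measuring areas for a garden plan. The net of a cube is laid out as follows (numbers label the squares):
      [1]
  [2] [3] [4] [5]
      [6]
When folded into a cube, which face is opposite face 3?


Net: cross layout. Take square 3 as the base (bottom).
Fold the four squares in the horizontal row up around 3: 2 -> left, 4 -> right, 5 wraps to the top.
Fold 1 and 6 up from 3: 1 -> back, 6 -> front.
Opposite pairs are therefore: (1, 6), (2, 4), (3, 5).
Face 3 is opposite face 5.
face 5


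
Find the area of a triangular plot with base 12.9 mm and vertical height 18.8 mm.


Shape: triangle
Base b = 12.9 mm, Height h = 18.8 mm
Formula: A = (1/2) * b * h
A = 0.5 * 12.9 * 18.8
A = 0.5 * 242.52
A = 121.26
121.26 mm^2


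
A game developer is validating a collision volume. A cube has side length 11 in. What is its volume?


Shape: cube
Side s = 11 in
Formula: V = s^3
V = 11 * 11 * 11
V = 121 * 11
V = 1331
1331 in^3


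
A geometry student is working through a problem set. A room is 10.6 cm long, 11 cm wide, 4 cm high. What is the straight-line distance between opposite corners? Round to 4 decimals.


Shape: rectangular box (space diagonal)
l = 10.6 cm, w = 11 cm, h = 4 cm
Visualize: the diagonal of the base, then a right triangle with that diagonal and the height.
Formula: d = sqrt(l^2 + w^2 + h^2)
l^2 + w^2 + h^2 = 112.36 + 121 + 16 = 249.36
d = sqrt(249.36)
d = 15.7911
15.7911 cm


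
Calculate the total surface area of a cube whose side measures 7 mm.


Shape: cube
Side s = 7 mm
A cube has 6 square faces.
Formula: SA = 6 * s^2
s^2 = 49
SA = 6 * 49
SA = 294
294 mm^2


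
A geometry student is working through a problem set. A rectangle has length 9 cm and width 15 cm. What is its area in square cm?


Shape: rectangle
Length l = 9 cm, Width w = 15 cm
Formula: A = l * w
A = 9 * 15
A = 135
135 cm^2


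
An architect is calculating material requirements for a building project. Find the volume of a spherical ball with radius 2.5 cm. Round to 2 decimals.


Shape: sphere
Radius r = 2.5 cm
Formula: V = (4/3) * pi * r^3
r^3 = 15.625
(4/3) * 15.625 = 20.833333
V = 20.833333 * pi
V = 65.45
65.45 cm^3


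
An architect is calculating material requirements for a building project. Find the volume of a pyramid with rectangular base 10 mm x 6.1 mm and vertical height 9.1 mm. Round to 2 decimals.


Shape: rectangular pyramid
Base: 10 mm x 6.1 mm, Height h = 9.1 mm
Formula: V = (1/3) * base_area * h
base_area = 10 * 6.1 = 61
base_area * h = 61 * 9.1 = 555.1
V = 555.1 / 3
V = 185.03
185.03 mm^3


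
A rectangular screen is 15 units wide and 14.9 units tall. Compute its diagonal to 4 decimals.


Shape: rectangle (diagonal via Pythagoras)
Sides: 15 units and 14.9 units
Formula: d = sqrt(l^2 + w^2)
l^2 = 225, w^2 = 222.01
l^2 + w^2 = 447.01
d = sqrt(447.01)
d = 21.1426
21.1426 units


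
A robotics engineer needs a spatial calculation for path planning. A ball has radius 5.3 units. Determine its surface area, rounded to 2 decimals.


Shape: sphere
Radius r = 5.3 units
Formula: SA = 4 * pi * r^2
r^2 = 28.09
SA = 4 * pi * 28.09
SA = 112.36 * pi
SA = 352.99
352.99 units^2


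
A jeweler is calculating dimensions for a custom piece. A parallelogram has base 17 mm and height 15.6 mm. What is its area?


Shape: parallelogram
Base b = 17 mm, Height h = 15.6 mm
Formula: A = b * h
A = 17 * 15.6
A = 265.2
265.2 mm^2


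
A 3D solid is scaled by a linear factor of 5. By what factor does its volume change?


Linear scale factor k = 5
Rule: under a linear scaling by k, volumes scale by k^3.
k^3 = 5 * 5 * 5
k^3 = 25 * 5
k^3 = 125
Volume scales by a factor of 125.
125 (dimensionless)


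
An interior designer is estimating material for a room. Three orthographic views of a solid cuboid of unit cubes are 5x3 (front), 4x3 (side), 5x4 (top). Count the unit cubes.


Orthographic views of a solid rectangular block:
Front view 5 x 3 -> length = 5, height = 3
Side view 4 x 3 -> width = 4, height = 3 (consistent)
Top view 5 x 4 -> confirms length = 5, width = 4
The block is 5 x 4 x 3.
Total unit cubes = 5 * 4 * 3 = 60
60 unit cubes


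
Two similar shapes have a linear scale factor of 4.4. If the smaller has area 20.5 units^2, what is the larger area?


Linear scale factor k = 4.4
Original area = 20.5 units^2
Rule: under a linear scaling by k, areas scale by k^2.
k^2 = 4.4^2 = 19.36
New area = 20.5 * 19.36
New area = 396.88
396.88 units^2


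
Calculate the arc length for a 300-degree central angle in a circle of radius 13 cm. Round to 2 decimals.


Shape: circular arc
Radius r = 13 cm, Angle = 300 degrees
Formula: L = (angle/360) * 2 * pi * r
2 * pi * r = 26 * pi
L = (300/360) * 26 * pi
L = 21.666667 * pi
L = 68.07
68.07 cm


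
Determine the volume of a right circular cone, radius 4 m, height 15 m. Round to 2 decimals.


Shape: cone
Radius r = 4 m, Height h = 15 m
Formula: V = (1/3) * pi * r^2 * h
r^2 = 16
pi * r^2 * h = pi * 16 * 15 = 240 * pi
V = 240 * pi / 3
V = 251.33
251.33 m^3


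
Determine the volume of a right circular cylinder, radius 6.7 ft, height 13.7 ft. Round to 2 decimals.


Shape: cylinder
Radius r = 6.7 ft, Height h = 13.7 ft
Formula: V = pi * r^2 * h
r^2 = 44.89
V = pi * 44.89 * 13.7
V = 614.993 * pi
V = 1932.06
1932.06 ft^3


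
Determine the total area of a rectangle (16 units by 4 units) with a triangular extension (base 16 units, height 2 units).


Composite shape: rectangle + triangle
Rectangle area = 16 * 4 = 64
Triangle area = 0.5 * 16 * 2 = 16
Total = 64 + 16
Total = 80
80 units^2


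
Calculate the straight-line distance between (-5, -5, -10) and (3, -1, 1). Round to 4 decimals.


3D distance between two points
P1 = (-5, -5, -10), P2 = (3, -1, 1)
Formula: d = sqrt((x2-x1)^2 + (y2-y1)^2 + (z2-z1)^2)
dx = 3 - -5 = 8
dy = -1 - -5 = 4
dz = 1 - -10 = 11
dx^2 + dy^2 + dz^2 = 64 + 16 + 121 = 201
d = sqrt(201)
d = 14.1774
14.1774 units


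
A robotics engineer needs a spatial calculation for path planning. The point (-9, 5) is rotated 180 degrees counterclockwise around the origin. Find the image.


Transformation: rotation about the origin
Original point: (-9, 5)
Rule for 180 deg: (x, y) -> (-x, -y)
Apply: (-9, 5) -> (9, -5)
(9, -5)


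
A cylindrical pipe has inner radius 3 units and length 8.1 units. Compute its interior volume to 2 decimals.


Shape: cylinder
Radius r = 3 units, Height h = 8.1 units
Formula: V = pi * r^2 * h
r^2 = 9
V = pi * 9 * 8.1
V = 72.9 * pi
V = 229.02
229.02 units^3


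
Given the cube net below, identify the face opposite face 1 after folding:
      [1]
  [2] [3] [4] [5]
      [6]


Net: cross layout. Take square 3 as the base (bottom).
Fold the four squares in the horizontal row up around 3: 2 -> left, 4 -> right, 5 wraps to the top.
Fold 1 and 6 up from 3: 1 -> back, 6 -> front.
Opposite pairs are therefore: (1, 6), (2, 4), (3, 5).
Face 1 is opposite face 6.
face 6


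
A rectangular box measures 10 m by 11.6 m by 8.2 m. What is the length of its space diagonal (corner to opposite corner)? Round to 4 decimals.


Shape: rectangular box (space diagonal)
l = 10 m, w = 11.6 m, h = 8.2 m
Visualize: the diagonal of the base, then a right triangle with that diagonal and the height.
Formula: d = sqrt(l^2 + w^2 + h^2)
l^2 + w^2 + h^2 = 100 + 134.56 + 67.24 = 301.8
d = sqrt(301.8)
d = 17.3724
17.3724 m


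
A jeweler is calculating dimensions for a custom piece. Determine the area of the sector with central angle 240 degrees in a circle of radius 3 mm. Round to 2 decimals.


Shape: circular sector
Radius r = 3 mm, Angle = 240 degrees
Formula: A = (angle/360) * pi * r^2
r^2 = 9
Fraction of circle = 240/360
A = (240/360) * pi * 9
A = 6 * pi
A = 18.85
18.85 mm^2


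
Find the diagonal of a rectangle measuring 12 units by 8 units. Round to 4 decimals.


Shape: rectangle (diagonal via Pythagoras)
Sides: 12 units and 8 units
Formula: d = sqrt(l^2 + w^2)
l^2 = 144, w^2 = 64
l^2 + w^2 = 208
d = sqrt(208)
d = 14.4222
14.4222 units


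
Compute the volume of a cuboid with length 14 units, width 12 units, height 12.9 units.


Shape: rectangular prism
l = 14 units, w = 12 units, h = 12.9 units
Formula: V = l * w * h
V = 14 * 12 * 12.9
V = 168 * 12.9
V = 2167.2
2167.2 units^3


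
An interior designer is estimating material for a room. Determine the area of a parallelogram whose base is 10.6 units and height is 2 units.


Shape: parallelogram
Base b = 10.6 units, Height h = 2 units
Formula: A = b * h
A = 10.6 * 2
A = 21.2
21.2 units^2


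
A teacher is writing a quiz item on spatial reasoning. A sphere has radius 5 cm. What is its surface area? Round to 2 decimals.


Shape: sphere
Radius r = 5 cm
Formula: SA = 4 * pi * r^2
r^2 = 25
SA = 4 * pi * 25
SA = 100 * pi
SA = 314.16
314.16 cm^2


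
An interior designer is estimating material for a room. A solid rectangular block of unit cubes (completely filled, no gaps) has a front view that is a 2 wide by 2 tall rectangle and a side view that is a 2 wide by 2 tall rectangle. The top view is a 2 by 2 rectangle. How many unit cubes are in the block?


Orthographic views of a solid rectangular block:
Front view 2 x 2 -> length = 2, height = 2
Side view 2 x 2 -> width = 2, height = 2 (consistent)
Top view 2 x 2 -> confirms length = 2, width = 2
The block is 2 x 2 x 2.
Total unit cubes = 2 * 2 * 2 = 8
8 unit cubes


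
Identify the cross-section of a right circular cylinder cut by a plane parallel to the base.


Solid: right circular cylinder
Cutting plane: parallel to the base
Visualize the intersection of the plane with the solid's surface.
The boundary of the cut region is a circle.
circle


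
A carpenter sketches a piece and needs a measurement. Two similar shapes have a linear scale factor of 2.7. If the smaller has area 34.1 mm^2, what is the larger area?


Linear scale factor k = 2.7
Original area = 34.1 mm^2
Rule: under a linear scaling by k, areas scale by k^2.
k^2 = 2.7^2 = 7.29
New area = 34.1 * 7.29
New area = 248.589
248.589 mm^2


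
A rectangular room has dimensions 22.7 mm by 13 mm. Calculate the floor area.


Shape: rectangle
Length l = 22.7 mm, Width w = 13 mm
Formula: A = l * w
A = 22.7 * 13
A = 295.1
295.1 mm^2


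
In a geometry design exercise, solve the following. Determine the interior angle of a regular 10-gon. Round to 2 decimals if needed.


Shape: regular decagon (10 sides)
Formula: interior angle = (n - 2) * 180 / n
(n - 2) = 8
(n - 2) * 180 = 1440
angle = 1440 / 10
angle = 144
144 degrees


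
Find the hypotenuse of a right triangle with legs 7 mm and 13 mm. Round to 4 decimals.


Shape: right triangle
Legs a = 7 mm, b = 13 mm
Formula: c = sqrt(a^2 + b^2)
a^2 = 49, b^2 = 169
a^2 + b^2 = 218
c = sqrt(218)
c = 14.7648
14.7648 mm


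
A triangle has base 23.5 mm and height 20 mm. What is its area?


Shape: triangle
Base b = 23.5 mm, Height h = 20 mm
Formula: A = (1/2) * b * h
A = 0.5 * 23.5 * 20
A = 0.5 * 470
A = 235
235 mm^2


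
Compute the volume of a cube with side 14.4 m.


Shape: cube
Side s = 14.4 m
Formula: V = s^3
V = 14.4 * 14.4 * 14.4
V = 207.36 * 14.4
V = 2985.984
2985.984 m^3


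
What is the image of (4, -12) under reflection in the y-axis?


Transformation: reflection
Original point: (4, -12)
Rule for reflection over the y-axis: (x, y) -> (-x, y)
Apply: (4, -12) -> (-4, -12)
(-4, -12)


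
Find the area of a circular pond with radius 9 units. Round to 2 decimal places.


Shape: circle
Radius r = 9 units
Formula: A = pi * r^2
r^2 = 9^2 = 81
A = pi * 81
A = 254.47
254.47 units^2


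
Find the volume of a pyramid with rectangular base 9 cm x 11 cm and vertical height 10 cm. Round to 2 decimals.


Shape: rectangular pyramid
Base: 9 cm x 11 cm, Height h = 10 cm
Formula: V = (1/3) * base_area * h
base_area = 9 * 11 = 99
base_area * h = 99 * 10 = 990
V = 990 / 3
V = 330
330 cm^3


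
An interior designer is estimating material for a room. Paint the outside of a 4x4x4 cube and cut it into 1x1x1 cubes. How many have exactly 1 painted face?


Large cube: 4 x 4 x 4, cut into unit cubes.
n = 4, so n - 2 = 2
Cubes with 1 painted face lie in the interior of each face.
A cube has 6 faces; each contributes (n - 2)^2 = 4 such cubes.
Count = 6 * 4 = 24
24 unit cubes


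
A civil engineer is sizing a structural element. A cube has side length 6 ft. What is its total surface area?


Shape: cube
Side s = 6 ft
A cube has 6 square faces.
Formula: SA = 6 * s^2
s^2 = 36
SA = 6 * 36
SA = 216
216 ft^2


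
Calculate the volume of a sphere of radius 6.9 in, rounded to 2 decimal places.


Shape: sphere
Radius r = 6.9 in
Formula: V = (4/3) * pi * r^3
r^3 = 328.509
(4/3) * 328.509 = 438.012
V = 438.012 * pi
V = 1376.06
1376.06 in^3


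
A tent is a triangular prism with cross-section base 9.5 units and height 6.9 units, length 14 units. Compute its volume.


Shape: triangular prism
Triangle base = 9.5 units, triangle height = 6.9 units, prism length L = 14 units
Formula: V = (1/2 * b * h_tri) * L
Cross-section area = 0.5 * 9.5 * 6.9 = 32.775
V = 32.775 * 14
V = 458.85
458.85 units^3


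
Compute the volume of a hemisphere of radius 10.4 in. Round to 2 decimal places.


Shape: hemisphere (half of a sphere)
Radius r = 10.4 in
Formula: V = (1/2) * (4/3) * pi * r^3 = (2/3) * pi * r^3
r^3 = 1124.864
(2/3) * 1124.864 = 749.909333
V = 749.909333 * pi
V = 2355.91
2355.91 in^3


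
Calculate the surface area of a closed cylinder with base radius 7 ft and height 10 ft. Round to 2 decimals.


Shape: closed cylinder
Radius r = 7 ft, Height h = 10 ft
Formula: SA = 2*pi*r^2 + 2*pi*r*h = 2*pi*r*(r + h)
r + h = 17
2 * r * (r + h) = 2 * 7 * 17 = 238
SA = 238 * pi
SA = 747.7
747.7 ft^2


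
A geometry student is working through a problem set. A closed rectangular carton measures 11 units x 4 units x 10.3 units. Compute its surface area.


Shape: rectangular prism
l = 11 units, w = 4 units, h = 10.3 units
Formula: SA = 2(lw + lh + wh)
lw = 44, lh = 113.3, wh = 41.2
lw + lh + wh = 198.5
SA = 2 * 198.5
SA = 397
397 units^2


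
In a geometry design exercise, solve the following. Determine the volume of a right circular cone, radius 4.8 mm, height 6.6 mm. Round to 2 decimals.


Shape: cone
Radius r = 4.8 mm, Height h = 6.6 mm
Formula: V = (1/3) * pi * r^2 * h
r^2 = 23.04
pi * r^2 * h = pi * 23.04 * 6.6 = 152.064 * pi
V = 152.064 * pi / 3
V = 159.24
159.24 mm^3


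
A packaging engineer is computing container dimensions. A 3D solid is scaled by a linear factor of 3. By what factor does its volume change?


Linear scale factor k = 3
Rule: under a linear scaling by k, volumes scale by k^3.
k^3 = 3 * 3 * 3
k^3 = 9 * 3
k^3 = 27
Volume scales by a factor of 27.
27 (dimensionless)


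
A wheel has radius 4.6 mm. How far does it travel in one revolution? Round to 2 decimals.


Shape: circle
Radius r = 4.6 mm
Formula: C = 2 * pi * r
C = 2 * pi * 4.6
C = 9.2 * pi
C = 28.9
28.9 mm


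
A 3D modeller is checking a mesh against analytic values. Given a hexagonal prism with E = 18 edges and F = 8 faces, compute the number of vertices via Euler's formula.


Polyhedron: hexagonal prism
Euler's formula for convex polyhedra: V - E + F = 2
Given: E = 18 edges and F = 8 faces
Solve for V:
V = 2 + E - F = 2 + 18 - 8 = 12
12 vertices


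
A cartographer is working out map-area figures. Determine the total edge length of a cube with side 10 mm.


Shape: cube
Side s = 10 mm
A cube has 12 edges, all equal.
Formula: total edge length = 12 * s
Total = 12 * 10
Total = 120
120 mm


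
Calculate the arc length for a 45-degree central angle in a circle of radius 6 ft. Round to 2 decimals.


Shape: circular arc
Radius r = 6 ft, Angle = 45 degrees
Formula: L = (angle/360) * 2 * pi * r
2 * pi * r = 12 * pi
L = (45/360) * 12 * pi
L = 1.5 * pi
L = 4.71
4.71 ft


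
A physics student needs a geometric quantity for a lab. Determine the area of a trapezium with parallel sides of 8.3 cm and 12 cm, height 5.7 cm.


Shape: trapezoid
Parallel sides a = 8.3 cm, b = 12 cm; Height h = 5.7 cm
Formula: A = (a + b) * h / 2
a + b = 8.3 + 12 = 20.3
A = 20.3 * 5.7 / 2
A = 115.71 / 2
A = 57.855
57.855 cm^2


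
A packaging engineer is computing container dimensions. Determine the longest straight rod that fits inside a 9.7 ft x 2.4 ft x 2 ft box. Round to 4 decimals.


Shape: rectangular box (space diagonal)
l = 9.7 ft, w = 2.4 ft, h = 2 ft
Visualize: the diagonal of the base, then a right triangle with that diagonal and the height.
Formula: d = sqrt(l^2 + w^2 + h^2)
l^2 + w^2 + h^2 = 94.09 + 5.76 + 4 = 103.85
d = sqrt(103.85)
d = 10.1907
10.1907 ft


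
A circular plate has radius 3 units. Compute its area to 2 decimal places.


Shape: circle
Radius r = 3 units
Formula: A = pi * r^2
r^2 = 3^2 = 9
A = pi * 9
A = 28.27
28.27 units^2


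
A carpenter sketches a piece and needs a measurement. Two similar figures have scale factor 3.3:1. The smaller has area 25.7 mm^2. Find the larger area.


Linear scale factor k = 3.3
Original area = 25.7 mm^2
Rule: under a linear scaling by k, areas scale by k^2.
k^2 = 3.3^2 = 10.89
New area = 25.7 * 10.89
New area = 279.873
279.873 mm^2


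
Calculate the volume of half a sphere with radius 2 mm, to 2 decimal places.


Shape: hemisphere (half of a sphere)
Radius r = 2 mm
Formula: V = (1/2) * (4/3) * pi * r^3 = (2/3) * pi * r^3
r^3 = 8
(2/3) * 8 = 5.333333
V = 5.333333 * pi
V = 16.76
16.76 mm^3


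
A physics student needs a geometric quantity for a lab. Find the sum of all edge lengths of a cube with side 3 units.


Shape: cube
Side s = 3 units
A cube has 12 edges, all equal.
Formula: total edge length = 12 * s
Total = 12 * 3
Total = 36
36 units


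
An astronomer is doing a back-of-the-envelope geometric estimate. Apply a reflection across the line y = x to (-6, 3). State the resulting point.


Transformation: reflection
Original point: (-6, 3)
Rule for reflection over y = x: (x, y) -> (y, x)
Apply: (-6, 3) -> (3, -6)
(3, -6)


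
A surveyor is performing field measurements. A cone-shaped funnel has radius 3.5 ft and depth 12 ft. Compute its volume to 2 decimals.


Shape: cone
Radius r = 3.5 ft, Height h = 12 ft
Formula: V = (1/3) * pi * r^2 * h
r^2 = 12.25
pi * r^2 * h = pi * 12.25 * 12 = 147 * pi
V = 147 * pi / 3
V = 153.94
153.94 ft^3


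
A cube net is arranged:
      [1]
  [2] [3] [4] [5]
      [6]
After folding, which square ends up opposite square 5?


Net: cross layout. Take square 3 as the base (bottom).
Fold the four squares in the horizontal row up around 3: 2 -> left, 4 -> right, 5 wraps to the top.
Fold 1 and 6 up from 3: 1 -> back, 6 -> front.
Opposite pairs are therefore: (1, 6), (2, 4), (3, 5).
Face 5 is opposite face 3.
face 3


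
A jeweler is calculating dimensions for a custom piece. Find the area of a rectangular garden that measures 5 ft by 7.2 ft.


Shape: rectangle
Length l = 5 ft, Width w = 7.2 ft
Formula: A = l * w
A = 5 * 7.2
A = 36
36 ft^2


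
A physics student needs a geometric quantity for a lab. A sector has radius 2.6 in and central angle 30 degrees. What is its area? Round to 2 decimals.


Shape: circular sector
Radius r = 2.6 in, Angle = 30 degrees
Formula: A = (angle/360) * pi * r^2
r^2 = 6.76
Fraction of circle = 30/360
A = (30/360) * pi * 6.76
A = 0.563333 * pi
A = 1.77
1.77 in^2


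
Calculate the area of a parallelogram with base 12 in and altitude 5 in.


Shape: parallelogram
Base b = 12 in, Height h = 5 in
Formula: A = b * h
A = 12 * 5
A = 60
60 in^2


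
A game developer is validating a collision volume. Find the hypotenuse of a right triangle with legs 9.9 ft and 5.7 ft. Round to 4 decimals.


Shape: right triangle
Legs a = 9.9 ft, b = 5.7 ft
Formula: c = sqrt(a^2 + b^2)
a^2 = 98.01, b^2 = 32.49
a^2 + b^2 = 130.5
c = sqrt(130.5)
c = 11.4237
11.4237 ft


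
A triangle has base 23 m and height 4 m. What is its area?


Shape: triangle
Base b = 23 m, Height h = 4 m
Formula: A = (1/2) * b * h
A = 0.5 * 23 * 4
A = 0.5 * 92
A = 46
46 m^2


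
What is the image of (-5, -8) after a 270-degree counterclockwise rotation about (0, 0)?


Transformation: rotation about the origin
Original point: (-5, -8)
Rule for 270 deg counterclockwise: (x, y) -> (y, -x)
Apply: (-5, -8) -> (-8, 5)
(-8, 5)


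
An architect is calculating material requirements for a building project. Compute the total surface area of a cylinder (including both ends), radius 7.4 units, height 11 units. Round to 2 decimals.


Shape: closed cylinder
Radius r = 7.4 units, Height h = 11 units
Formula: SA = 2*pi*r^2 + 2*pi*r*h = 2*pi*r*(r + h)
r + h = 18.4
2 * r * (r + h) = 2 * 7.4 * 18.4 = 272.32
SA = 272.32 * pi
SA = 855.52
855.52 units^2


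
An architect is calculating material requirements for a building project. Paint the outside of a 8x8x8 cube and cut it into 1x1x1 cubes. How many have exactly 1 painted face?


Large cube: 8 x 8 x 8, cut into unit cubes.
n = 8, so n - 2 = 6
Cubes with 1 painted face lie in the interior of each face.
A cube has 6 faces; each contributes (n - 2)^2 = 36 such cubes.
Count = 6 * 36 = 216
216 unit cubes


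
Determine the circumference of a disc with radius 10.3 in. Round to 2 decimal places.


Shape: circle
Radius r = 10.3 in
Formula: C = 2 * pi * r
C = 2 * pi * 10.3
C = 20.6 * pi
C = 64.72
64.72 in


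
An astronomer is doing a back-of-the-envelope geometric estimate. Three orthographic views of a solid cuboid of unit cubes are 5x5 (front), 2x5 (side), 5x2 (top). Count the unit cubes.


Orthographic views of a solid rectangular block:
Front view 5 x 5 -> length = 5, height = 5
Side view 2 x 5 -> width = 2, height = 5 (consistent)
Top view 5 x 2 -> confirms length = 5, width = 2
The block is 5 x 2 x 5.
Total unit cubes = 5 * 2 * 5 = 50
50 unit cubes


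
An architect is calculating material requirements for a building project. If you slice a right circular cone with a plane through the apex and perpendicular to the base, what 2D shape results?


Solid: right circular cone
Cutting plane: through the apex and perpendicular to the base
Visualize the intersection of the plane with the solid's surface.
The boundary of the cut region is a isosceles triangle.
isosceles triangle


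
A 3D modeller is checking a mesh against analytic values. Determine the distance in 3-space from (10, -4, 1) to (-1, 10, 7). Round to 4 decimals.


3D distance between two points
P1 = (10, -4, 1), P2 = (-1, 10, 7)
Formula: d = sqrt((x2-x1)^2 + (y2-y1)^2 + (z2-z1)^2)
dx = -1 - 10 = -11
dy = 10 - -4 = 14
dz = 7 - 1 = 6
dx^2 + dy^2 + dz^2 = 121 + 196 + 36 = 353
d = sqrt(353)
d = 18.7883
18.7883 units


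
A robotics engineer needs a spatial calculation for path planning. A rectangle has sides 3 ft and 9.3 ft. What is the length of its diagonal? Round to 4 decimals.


Shape: rectangle (diagonal via Pythagoras)
Sides: 3 ft and 9.3 ft
Formula: d = sqrt(l^2 + w^2)
l^2 = 9, w^2 = 86.49
l^2 + w^2 = 95.49
d = sqrt(95.49)
d = 9.7719
9.7719 ft


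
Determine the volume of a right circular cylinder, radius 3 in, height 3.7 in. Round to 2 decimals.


Shape: cylinder
Radius r = 3 in, Height h = 3.7 in
Formula: V = pi * r^2 * h
r^2 = 9
V = pi * 9 * 3.7
V = 33.3 * pi
V = 104.62
104.62 in^3


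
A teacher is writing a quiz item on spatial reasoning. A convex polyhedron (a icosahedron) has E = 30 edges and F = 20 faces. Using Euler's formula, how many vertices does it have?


Polyhedron: icosahedron
Euler's formula for convex polyhedra: V - E + F = 2
Given: E = 30 edges and F = 20 faces
Solve for V:
V = 2 + E - F = 2 + 30 - 20 = 12
12 vertices


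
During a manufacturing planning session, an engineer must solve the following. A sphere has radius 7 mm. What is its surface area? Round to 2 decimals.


Shape: sphere
Radius r = 7 mm
Formula: SA = 4 * pi * r^2
r^2 = 49
SA = 4 * pi * 49
SA = 196 * pi
SA = 615.75
615.75 mm^2


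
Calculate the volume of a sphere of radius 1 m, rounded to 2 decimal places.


Shape: sphere
Radius r = 1 m
Formula: V = (4/3) * pi * r^3
r^3 = 1
(4/3) * 1 = 1.333333
V = 1.333333 * pi
V = 4.19
4.19 m^3


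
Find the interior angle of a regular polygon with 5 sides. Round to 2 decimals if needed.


Shape: regular pentagon (5 sides)
Formula: interior angle = (n - 2) * 180 / n
(n - 2) = 3
(n - 2) * 180 = 540
angle = 540 / 5
angle = 108
108 degrees
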